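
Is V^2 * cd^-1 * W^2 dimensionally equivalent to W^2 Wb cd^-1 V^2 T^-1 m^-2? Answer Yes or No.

Yes

Left side:
  V = kg·m²·s⁻³·A⁻¹.
  So V² = kg²·m⁴·s⁻⁶·A⁻².
  W = kg·m²·s⁻³.
  So W² = kg²·m⁴·s⁻⁶.
  Combining: V²·cd⁻¹·W² = (kg²·m⁴·s⁻⁶·A⁻²) · cd⁻¹ · (kg²·m⁴·s⁻⁶) = kg⁴·m⁸·s⁻¹²·A⁻²·cd⁻¹.
Right side:
  W = J/s (power = energy per time),
      = kg·m²·s⁻³.
  So W² = kg²·m⁴·s⁻⁶.
  Wb = V·s (flux: a volt is a weber per second),
      = kg·m²·s⁻²·A⁻¹.
  V = W/A (potential = power per current),
      = kg·m²·s⁻³·A⁻¹.
  So V² = kg²·m⁴·s⁻⁶·A⁻².
  T = Wb/m² (flux density = flux per area),
      = kg·s⁻²·A⁻¹.
  So T⁻¹ = kg⁻¹·s²·A.
  Combining: W²·Wb·cd⁻¹·V²·T⁻¹·m⁻² = (kg²·m⁴·s⁻⁶) · (kg·m²·s⁻²·A⁻¹) · cd⁻¹ · (kg²·m⁴·s⁻⁶·A⁻²) · (kg⁻¹·s²·A) · m⁻² = kg⁴·m⁸·s⁻¹²·A⁻²·cd⁻¹.
Both reduce to kg⁴·m⁸·s⁻¹²·A⁻²·cd⁻¹.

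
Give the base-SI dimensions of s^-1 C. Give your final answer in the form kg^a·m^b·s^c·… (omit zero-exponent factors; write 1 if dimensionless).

A

C = A·s = s·A (charge = current × time).
Combining: s⁻¹·C = s⁻¹ · (s·A) = A.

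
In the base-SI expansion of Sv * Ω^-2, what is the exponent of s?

4

Sv = J/kg (equivalent dose = energy per mass),
    = m²·s⁻².
Ω = V/A (resistance = voltage per current),
    = kg·m²·s⁻³·A⁻².
So Ω⁻² = kg⁻²·m⁻⁴·s⁶·A⁴.
Combining: Sv·Ω⁻² = (m²·s⁻²) · (kg⁻²·m⁻⁴·s⁶·A⁴) = kg⁻²·m⁻²·s⁴·A⁴.
The exponent of s is 4.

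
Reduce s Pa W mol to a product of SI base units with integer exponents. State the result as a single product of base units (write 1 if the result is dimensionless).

Pa = kg·m⁻¹·s⁻².
W = kg·m²·s⁻³.
Combining: s·Pa·W·mol = s · (kg·m⁻¹·s⁻²) · (kg·m²·s⁻³) · mol = kg²·m·s⁻⁴·mol.

kg²·m·s⁻⁴·mol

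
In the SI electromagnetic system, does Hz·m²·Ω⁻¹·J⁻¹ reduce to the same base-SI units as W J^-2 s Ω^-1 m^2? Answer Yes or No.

No

Left side:
  Hz = s⁻¹.
  Ω = kg·m²·s⁻³·A⁻².
  So Ω⁻¹ = kg⁻¹·m⁻²·s³·A².
  J = kg·m²·s⁻².
  So J⁻¹ = kg⁻¹·m⁻²·s².
  Combining: Hz·m²·Ω⁻¹·J⁻¹ = s⁻¹ · m² · (kg⁻¹·m⁻²·s³·A²) · (kg⁻¹·m⁻²·s²) = kg⁻²·m⁻²·s⁴·A².
Right side:
  W = J/s (power = energy per time),
      = kg·m²·s⁻³.
  J = N·m (work = force × distance),
      = kg·m²·s⁻².
  So J⁻² = kg⁻²·m⁻⁴·s⁴.
  Ω = V/A (resistance = voltage per current),
      = kg·m²·s⁻³·A⁻².
  So Ω⁻¹ = kg⁻¹·m⁻²·s³·A².
  Combining: W·J⁻²·s·Ω⁻¹·m² = (kg·m²·s⁻³) · (kg⁻²·m⁻⁴·s⁴) · s · (kg⁻¹·m⁻²·s³·A²) · m² = kg⁻²·m⁻²·s⁵·A².
Left is kg⁻²·m⁻²·s⁴·A²; right is kg⁻²·m⁻²·s⁵·A² — different.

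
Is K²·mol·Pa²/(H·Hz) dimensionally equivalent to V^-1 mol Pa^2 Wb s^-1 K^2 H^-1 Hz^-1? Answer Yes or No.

Left side:
  H = Wb/A (inductance = flux per current),
      = kg·m²·s⁻²·A⁻².
  So H⁻¹ = kg⁻¹·m⁻²·s²·A².
  Hz = 1/s = s⁻¹ (frequency is cycles per second).
  So Hz⁻¹ = s.
  Pa = N/m² (pressure = force per area),
      = kg·m⁻¹·s⁻².
  So Pa² = kg²·m⁻²·s⁻⁴.
  Combining: K²·mol·H⁻¹·Hz⁻¹·Pa² = K² · mol · (kg⁻¹·m⁻²·s²·A²) · s · (kg²·m⁻²·s⁻⁴) = kg·m⁻⁴·s⁻¹·A²·K²·mol.
Right side:
  V = W/A (potential = power per current),
      = kg·m²·s⁻³·A⁻¹.
  So V⁻¹ = kg⁻¹·m⁻²·s³·A.
  Pa = N/m² (pressure = force per area),
      = kg·m⁻¹·s⁻².
  So Pa² = kg²·m⁻²·s⁻⁴.
  Wb = V·s (flux: a volt is a weber per second),
      = kg·m²·s⁻²·A⁻¹.
  H = Wb/A (inductance = flux per current),
      = kg·m²·s⁻²·A⁻².
  So H⁻¹ = kg⁻¹·m⁻²·s²·A².
  Hz = 1/s = s⁻¹ (frequency is cycles per second).
  So Hz⁻¹ = s.
  Combining: V⁻¹·mol·Pa²·Wb·s⁻¹·K²·H⁻¹·Hz⁻¹ = (kg⁻¹·m⁻²·s³·A) · mol · (kg²·m⁻²·s⁻⁴) · (kg·m²·s⁻²·A⁻¹) · s⁻¹ · K² · (kg⁻¹·m⁻²·s²·A²) · s = kg·m⁻⁴·s⁻¹·A²·K²·mol.
Both reduce to kg·m⁻⁴·s⁻¹·A²·K²·mol.

Yes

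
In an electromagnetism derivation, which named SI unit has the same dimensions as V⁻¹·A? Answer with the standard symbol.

S

V = W/A (potential = power per current),
    = kg·m²·s⁻³·A⁻¹.
So V⁻¹ = kg⁻¹·m⁻²·s³·A.
Combining: V⁻¹·A = (kg⁻¹·m⁻²·s³·A) · A = kg⁻¹·m⁻²·s³·A².
kg⁻¹·m⁻²·s³·A² is the base-SI form of the siemens.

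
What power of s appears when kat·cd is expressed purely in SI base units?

kat = mol/s = s⁻¹·mol (catalytic activity).
Combining: kat·cd = (s⁻¹·mol) · cd = s⁻¹·mol·cd.
The exponent of s is -1.

-1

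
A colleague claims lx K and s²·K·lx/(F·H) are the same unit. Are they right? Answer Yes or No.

Yes

Left side:
  lx = m⁻²·cd.
  Combining: lx·K = (m⁻²·cd) · K = m⁻²·K·cd.
Right side:
  F = kg⁻¹·m⁻²·s⁴·A².
  So F⁻¹ = kg·m²·s⁻⁴·A⁻².
  H = kg·m²·s⁻²·A⁻².
  So H⁻¹ = kg⁻¹·m⁻²·s²·A².
  lx = m⁻²·cd.
  Combining: s²·F⁻¹·H⁻¹·K·lx = s² · (kg·m²·s⁻⁴·A⁻²) · (kg⁻¹·m⁻²·s²·A²) · K · (m⁻²·cd) = m⁻²·K·cd.
Both reduce to m⁻²·K·cd.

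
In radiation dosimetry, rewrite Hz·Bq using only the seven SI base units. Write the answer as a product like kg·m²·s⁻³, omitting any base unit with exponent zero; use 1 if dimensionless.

Hz = 1/s = s⁻¹ (frequency is cycles per second).
Bq = 1/s = s⁻¹ (activity is decays per second).
Combining: Hz·Bq = s⁻¹ · s⁻¹ = s⁻².

s⁻²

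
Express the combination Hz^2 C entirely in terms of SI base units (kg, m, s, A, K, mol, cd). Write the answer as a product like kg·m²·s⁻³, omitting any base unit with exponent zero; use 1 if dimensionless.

Hz = s⁻¹.
So Hz² = s⁻².
C = s·A.
Combining: Hz²·C = s⁻² · (s·A) = s⁻¹·A.

s⁻¹·A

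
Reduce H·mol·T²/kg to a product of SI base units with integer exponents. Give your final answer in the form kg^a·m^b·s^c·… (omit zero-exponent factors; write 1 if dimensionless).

H = kg·m²·s⁻²·A⁻².
T = kg·s⁻²·A⁻¹.
So T² = kg²·s⁻⁴·A⁻².
Combining: H·kg⁻¹·mol·T² = (kg·m²·s⁻²·A⁻²) · kg⁻¹ · mol · (kg²·s⁻⁴·A⁻²) = kg²·m²·s⁻⁶·A⁻⁴·mol.

kg²·m²·s⁻⁶·A⁻⁴·mol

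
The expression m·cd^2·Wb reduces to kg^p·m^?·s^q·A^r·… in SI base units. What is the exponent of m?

3

Wb = kg·m²·s⁻²·A⁻¹.
Combining: m·cd²·Wb = m · cd² · (kg·m²·s⁻²·A⁻¹) = kg·m³·s⁻²·A⁻¹·cd².
The exponent of m is 3.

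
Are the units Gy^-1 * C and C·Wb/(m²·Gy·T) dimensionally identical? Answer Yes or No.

Left side:
  Gy = J/kg (absorbed dose = energy per mass),
      = m²·s⁻².
  So Gy⁻¹ = m⁻²·s².
  C = A·s = s·A (charge = current × time).
  Combining: Gy⁻¹·C = (m⁻²·s²) · (s·A) = m⁻²·s³·A.
Right side:
  Gy = J/kg (absorbed dose = energy per mass),
      = m²·s⁻².
  So Gy⁻¹ = m⁻²·s².
  C = A·s = s·A (charge = current × time).
  Wb = V·s (flux: a volt is a weber per second),
      = kg·m²·s⁻²·A⁻¹.
  T = Wb/m² (flux density = flux per area),
      = kg·s⁻²·A⁻¹.
  So T⁻¹ = kg⁻¹·s²·A.
  Combining: m⁻²·Gy⁻¹·C·Wb·T⁻¹ = m⁻² · (m⁻²·s²) · (s·A) · (kg·m²·s⁻²·A⁻¹) · (kg⁻¹·s²·A) = m⁻²·s³·A.
Both reduce to m⁻²·s³·A.

Yes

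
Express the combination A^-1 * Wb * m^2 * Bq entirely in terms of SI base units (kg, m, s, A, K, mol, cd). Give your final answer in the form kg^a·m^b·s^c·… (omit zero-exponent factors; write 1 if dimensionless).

Wb = V·s (flux: a volt is a weber per second),
    = kg·m²·s⁻²·A⁻¹.
Bq = 1/s = s⁻¹ (activity is decays per second).
Combining: A⁻¹·Wb·m²·Bq = A⁻¹ · (kg·m²·s⁻²·A⁻¹) · m² · s⁻¹ = kg·m⁴·s⁻³·A⁻².

kg·m⁴·s⁻³·A⁻²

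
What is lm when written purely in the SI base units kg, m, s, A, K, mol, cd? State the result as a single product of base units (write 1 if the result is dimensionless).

lm = cd.

cd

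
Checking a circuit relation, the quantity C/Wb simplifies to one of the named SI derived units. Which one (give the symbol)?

S

Wb = V·s (flux: a volt is a weber per second),
    = kg·m²·s⁻²·A⁻¹.
So Wb⁻¹ = kg⁻¹·m⁻²·s²·A.
C = A·s = s·A (charge = current × time).
Combining: Wb⁻¹·C = (kg⁻¹·m⁻²·s²·A) · (s·A) = kg⁻¹·m⁻²·s³·A².
kg⁻¹·m⁻²·s³·A² is the base-SI form of the siemens.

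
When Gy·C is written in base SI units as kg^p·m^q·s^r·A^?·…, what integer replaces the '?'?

Gy = J/kg (absorbed dose = energy per mass),
    = m²·s⁻².
C = A·s = s·A (charge = current × time).
Combining: Gy·C = (m²·s⁻²) · (s·A) = m²·s⁻¹·A.
The exponent of A is 1.

1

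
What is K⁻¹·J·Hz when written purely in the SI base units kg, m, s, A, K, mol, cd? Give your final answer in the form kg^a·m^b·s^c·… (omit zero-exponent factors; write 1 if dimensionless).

J = N·m (work = force × distance),
    = kg·m²·s⁻².
Hz = 1/s = s⁻¹ (frequency is cycles per second).
Combining: K⁻¹·J·Hz = K⁻¹ · (kg·m²·s⁻²) · s⁻¹ = kg·m²·s⁻³·K⁻¹.

kg·m²·s⁻³·K⁻¹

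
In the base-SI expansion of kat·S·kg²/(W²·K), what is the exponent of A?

2

kat = mol/s = s⁻¹·mol (catalytic activity).
S = 1/Ω (conductance is reciprocal resistance),
    = kg⁻¹·m⁻²·s³·A².
W = J/s (power = energy per time),
    = kg·m²·s⁻³.
So W⁻² = kg⁻²·m⁻⁴·s⁶.
Combining: kat·S·W⁻²·K⁻¹·kg² = (s⁻¹·mol) · (kg⁻¹·m⁻²·s³·A²) · (kg⁻²·m⁻⁴·s⁶) · K⁻¹ · kg² = kg⁻¹·m⁻⁶·s⁸·A²·K⁻¹·mol.
The exponent of A is 2.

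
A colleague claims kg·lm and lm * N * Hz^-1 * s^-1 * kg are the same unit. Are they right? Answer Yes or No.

No

Left side:
  lm = cd·sr = cd (luminous flux; sr is dimensionless).
  Combining: kg·lm = kg · cd = kg·cd.
Right side:
  lm = cd.
  N = kg·m·s⁻².
  Hz = s⁻¹.
  So Hz⁻¹ = s.
  Combining: lm·N·Hz⁻¹·s⁻¹·kg = cd · (kg·m·s⁻²) · s · s⁻¹ · kg = kg²·m·s⁻²·cd.
Left is kg·cd; right is kg²·m·s⁻²·cd — different.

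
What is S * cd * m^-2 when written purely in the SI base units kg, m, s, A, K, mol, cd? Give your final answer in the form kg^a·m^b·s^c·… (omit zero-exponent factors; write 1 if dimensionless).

kg⁻¹·m⁻⁴·s³·A²·cd

S = 1/Ω (conductance is reciprocal resistance),
    = kg⁻¹·m⁻²·s³·A².
Combining: S·cd·m⁻² = (kg⁻¹·m⁻²·s³·A²) · cd · m⁻² = kg⁻¹·m⁻⁴·s³·A²·cd.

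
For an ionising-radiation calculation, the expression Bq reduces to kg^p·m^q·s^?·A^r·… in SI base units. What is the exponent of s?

Bq = 1/s = s⁻¹ (activity is decays per second).
The exponent of s is -1.

-1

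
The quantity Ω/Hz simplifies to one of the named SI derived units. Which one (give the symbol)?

Hz = s⁻¹.
So Hz⁻¹ = s.
Ω = kg·m²·s⁻³·A⁻².
Combining: Hz⁻¹·Ω = s · (kg·m²·s⁻³·A⁻²) = kg·m²·s⁻²·A⁻².
kg·m²·s⁻²·A⁻² is the base-SI form of the henry.

H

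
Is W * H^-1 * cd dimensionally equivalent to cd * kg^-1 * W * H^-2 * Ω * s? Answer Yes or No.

Left side:
  W = kg·m²·s⁻³.
  H = kg·m²·s⁻²·A⁻².
  So H⁻¹ = kg⁻¹·m⁻²·s²·A².
  Combining: W·H⁻¹·cd = (kg·m²·s⁻³) · (kg⁻¹·m⁻²·s²·A²) · cd = s⁻¹·A²·cd.
Right side:
  W = kg·m²·s⁻³.
  H = kg·m²·s⁻²·A⁻².
  So H⁻² = kg⁻²·m⁻⁴·s⁴·A⁴.
  Ω = kg·m²·s⁻³·A⁻².
  Combining: cd·kg⁻¹·W·H⁻²·Ω·s = cd · kg⁻¹ · (kg·m²·s⁻³) · (kg⁻²·m⁻⁴·s⁴·A⁴) · (kg·m²·s⁻³·A⁻²) · s = kg⁻¹·s⁻¹·A²·cd.
Left is s⁻¹·A²·cd; right is kg⁻¹·s⁻¹·A²·cd — different.

No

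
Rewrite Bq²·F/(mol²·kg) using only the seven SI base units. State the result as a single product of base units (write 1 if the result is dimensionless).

Bq = 1/s = s⁻¹ (activity is decays per second).
So Bq² = s⁻².
F = C/V (capacitance = charge per voltage),
    = A·s/(kg·m²·s⁻³·A⁻¹) (substituting C and V),
    = kg⁻¹·m⁻²·s⁴·A².
Combining: mol⁻²·Bq²·F·kg⁻¹ = mol⁻² · s⁻² · (kg⁻¹·m⁻²·s⁴·A²) · kg⁻¹ = kg⁻²·m⁻²·s²·A²·mol⁻².

kg⁻²·m⁻²·s²·A²·mol⁻²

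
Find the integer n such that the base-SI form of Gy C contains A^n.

Gy = m²·s⁻².
C = s·A.
Combining: Gy·C = (m²·s⁻²) · (s·A) = m²·s⁻¹·A.
The exponent of A is 1.

1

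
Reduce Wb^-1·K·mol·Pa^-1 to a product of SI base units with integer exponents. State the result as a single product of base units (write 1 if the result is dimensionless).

Wb = kg·m²·s⁻²·A⁻¹.
So Wb⁻¹ = kg⁻¹·m⁻²·s²·A.
Pa = kg·m⁻¹·s⁻².
So Pa⁻¹ = kg⁻¹·m·s².
Combining: Wb⁻¹·K·mol·Pa⁻¹ = (kg⁻¹·m⁻²·s²·A) · K · mol · (kg⁻¹·m·s²) = kg⁻²·m⁻¹·s⁴·A·K·mol.

kg⁻²·m⁻¹·s⁴·A·K·mol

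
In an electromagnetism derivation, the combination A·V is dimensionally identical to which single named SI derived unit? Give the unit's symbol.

W

V = W/A (potential = power per current),
    = kg·m²·s⁻³·A⁻¹.
Combining: A·V = A · (kg·m²·s⁻³·A⁻¹) = kg·m²·s⁻³.
kg·m²·s⁻³ is the base-SI form of the watt.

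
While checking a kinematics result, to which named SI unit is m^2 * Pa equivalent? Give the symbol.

Pa = kg·m⁻¹·s⁻².
Combining: m²·Pa = m² · (kg·m⁻¹·s⁻²) = kg·m·s⁻².
kg·m·s⁻² is the base-SI form of the newton.

N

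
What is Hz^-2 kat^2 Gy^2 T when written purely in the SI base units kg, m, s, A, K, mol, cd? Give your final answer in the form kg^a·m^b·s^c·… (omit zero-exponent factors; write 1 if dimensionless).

kg·m⁴·s⁻⁶·A⁻¹·mol²

Hz = 1/s = s⁻¹ (frequency is cycles per second).
So Hz⁻² = s².
kat = mol/s = s⁻¹·mol (catalytic activity).
So kat² = s⁻²·mol².
Gy = J/kg (absorbed dose = energy per mass),
    = m²·s⁻².
So Gy² = m⁴·s⁻⁴.
T = Wb/m² (flux density = flux per area),
    = kg·s⁻²·A⁻¹.
Combining: Hz⁻²·kat²·Gy²·T = s² · (s⁻²·mol²) · (m⁴·s⁻⁴) · (kg·s⁻²·A⁻¹) = kg·m⁴·s⁻⁶·A⁻¹·mol².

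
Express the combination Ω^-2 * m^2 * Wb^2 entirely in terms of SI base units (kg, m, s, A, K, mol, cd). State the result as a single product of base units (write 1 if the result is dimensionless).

m²·s²·A²

Ω = V/A (resistance = voltage per current),
    = kg·m²·s⁻³·A⁻².
So Ω⁻² = kg⁻²·m⁻⁴·s⁶·A⁴.
Wb = V·s (flux: a volt is a weber per second),
    = kg·m²·s⁻²·A⁻¹.
So Wb² = kg²·m⁴·s⁻⁴·A⁻².
Combining: Ω⁻²·m²·Wb² = (kg⁻²·m⁻⁴·s⁶·A⁴) · m² · (kg²·m⁴·s⁻⁴·A⁻²) = m²·s²·A².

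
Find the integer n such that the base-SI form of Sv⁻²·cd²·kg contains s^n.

Sv = J/kg (equivalent dose = energy per mass),
    = m²·s⁻².
So Sv⁻² = m⁻⁴·s⁴.
Combining: Sv⁻²·cd²·kg = (m⁻⁴·s⁴) · cd² · kg = kg·m⁻⁴·s⁴·cd².
The exponent of s is 4.

4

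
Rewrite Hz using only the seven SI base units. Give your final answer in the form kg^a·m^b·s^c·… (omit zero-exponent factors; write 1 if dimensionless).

Hz = s⁻¹.

s⁻¹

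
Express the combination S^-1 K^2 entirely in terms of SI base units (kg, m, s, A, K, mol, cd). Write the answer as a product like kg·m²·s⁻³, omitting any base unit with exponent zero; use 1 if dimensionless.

kg·m²·s⁻³·A⁻²·K²

S = kg⁻¹·m⁻²·s³·A².
So S⁻¹ = kg·m²·s⁻³·A⁻².
Combining: S⁻¹·K² = (kg·m²·s⁻³·A⁻²) · K² = kg·m²·s⁻³·A⁻²·K².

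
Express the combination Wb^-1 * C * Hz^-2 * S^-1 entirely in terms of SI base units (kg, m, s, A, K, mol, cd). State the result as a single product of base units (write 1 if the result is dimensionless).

Wb = V·s (flux: a volt is a weber per second),
    = kg·m²·s⁻²·A⁻¹.
So Wb⁻¹ = kg⁻¹·m⁻²·s²·A.
C = A·s = s·A (charge = current × time).
Hz = 1/s = s⁻¹ (frequency is cycles per second).
So Hz⁻² = s².
S = 1/Ω (conductance is reciprocal resistance),
    = kg⁻¹·m⁻²·s³·A².
So S⁻¹ = kg·m²·s⁻³·A⁻².
Combining: Wb⁻¹·C·Hz⁻²·S⁻¹ = (kg⁻¹·m⁻²·s²·A) · (s·A) · s² · (kg·m²·s⁻³·A⁻²) = s².

s²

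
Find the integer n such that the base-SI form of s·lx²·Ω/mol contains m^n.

lx = m⁻²·cd.
So lx² = m⁻⁴·cd².
Ω = kg·m²·s⁻³·A⁻².
Combining: mol⁻¹·s·lx²·Ω = mol⁻¹ · s · (m⁻⁴·cd²) · (kg·m²·s⁻³·A⁻²) = kg·m⁻²·s⁻²·A⁻²·mol⁻¹·cd².
The exponent of m is -2.

-2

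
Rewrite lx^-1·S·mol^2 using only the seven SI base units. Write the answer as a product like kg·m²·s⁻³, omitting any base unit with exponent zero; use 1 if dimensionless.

lx = lm/m² (illuminance = luminous flux per area),
    = m⁻²·cd.
So lx⁻¹ = m²·cd⁻¹.
S = 1/Ω (conductance is reciprocal resistance),
    = kg⁻¹·m⁻²·s³·A².
Combining: lx⁻¹·S·mol² = (m²·cd⁻¹) · (kg⁻¹·m⁻²·s³·A²) · mol² = kg⁻¹·s³·A²·mol²·cd⁻¹.

kg⁻¹·s³·A²·mol²·cd⁻¹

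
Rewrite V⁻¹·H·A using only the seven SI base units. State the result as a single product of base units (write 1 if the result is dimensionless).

V = W/A (potential = power per current),
    = kg·m²·s⁻³·A⁻¹.
So V⁻¹ = kg⁻¹·m⁻²·s³·A.
H = Wb/A (inductance = flux per current),
    = kg·m²·s⁻²·A⁻².
Combining: V⁻¹·H·A = (kg⁻¹·m⁻²·s³·A) · (kg·m²·s⁻²·A⁻²) · A = s.

s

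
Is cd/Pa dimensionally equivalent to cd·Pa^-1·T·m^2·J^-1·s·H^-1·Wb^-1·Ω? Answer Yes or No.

Left side:
  Pa = N/m² (pressure = force per area),
      = kg·m⁻¹·s⁻².
  So Pa⁻¹ = kg⁻¹·m·s².
  Combining: cd·Pa⁻¹ = cd · (kg⁻¹·m·s²) = kg⁻¹·m·s²·cd.
Right side:
  Pa = kg·m⁻¹·s⁻².
  So Pa⁻¹ = kg⁻¹·m·s².
  T = kg·s⁻²·A⁻¹.
  J = kg·m²·s⁻².
  So J⁻¹ = kg⁻¹·m⁻²·s².
  H = kg·m²·s⁻²·A⁻².
  So H⁻¹ = kg⁻¹·m⁻²·s²·A².
  Wb = kg·m²·s⁻²·A⁻¹.
  So Wb⁻¹ = kg⁻¹·m⁻²·s²·A.
  Ω = kg·m²·s⁻³·A⁻².
  Combining: cd·Pa⁻¹·T·m²·J⁻¹·s·H⁻¹·Wb⁻¹·Ω = cd · (kg⁻¹·m·s²) · (kg·s⁻²·A⁻¹) · m² · (kg⁻¹·m⁻²·s²) · s · (kg⁻¹·m⁻²·s²·A²) · (kg⁻¹·m⁻²·s²·A) · (kg·m²·s⁻³·A⁻²) = kg⁻²·m⁻¹·s⁴·cd.
Left is kg⁻¹·m·s²·cd; right is kg⁻²·m⁻¹·s⁴·cd — different.

No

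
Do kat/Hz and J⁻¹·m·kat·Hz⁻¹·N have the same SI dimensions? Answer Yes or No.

Left side:
  Hz = s⁻¹.
  So Hz⁻¹ = s.
  kat = s⁻¹·mol.
  Combining: Hz⁻¹·kat = s · (s⁻¹·mol) = mol.
Right side:
  J = N·m (work = force × distance),
      = kg·m²·s⁻².
  So J⁻¹ = kg⁻¹·m⁻²·s².
  kat = mol/s = s⁻¹·mol (catalytic activity).
  Hz = 1/s = s⁻¹ (frequency is cycles per second).
  So Hz⁻¹ = s.
  N = kg·m/s² = kg·m·s⁻² (force = mass × acceleration).
  Combining: J⁻¹·m·kat·Hz⁻¹·N = (kg⁻¹·m⁻²·s²) · m · (s⁻¹·mol) · s · (kg·m·s⁻²) = mol.
Both reduce to mol.

Yes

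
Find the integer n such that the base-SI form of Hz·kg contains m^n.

0

Hz = 1/s = s⁻¹ (frequency is cycles per second).
Combining: Hz·kg = s⁻¹ · kg = kg·s⁻¹.
The exponent of m is 0.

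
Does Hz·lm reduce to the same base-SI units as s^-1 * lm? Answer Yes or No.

Yes

Left side:
  Hz = s⁻¹.
  lm = cd.
  Combining: Hz·lm = s⁻¹ · cd = s⁻¹·cd.
Right side:
  lm = cd.
  Combining: s⁻¹·lm = s⁻¹ · cd = s⁻¹·cd.
Both reduce to s⁻¹·cd.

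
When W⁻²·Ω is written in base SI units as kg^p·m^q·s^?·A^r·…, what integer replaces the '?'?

W = J/s (power = energy per time),
    = kg·m²·s⁻³.
So W⁻² = kg⁻²·m⁻⁴·s⁶.
Ω = V/A (resistance = voltage per current),
    = kg·m²·s⁻³·A⁻².
Combining: W⁻²·Ω = (kg⁻²·m⁻⁴·s⁶) · (kg·m²·s⁻³·A⁻²) = kg⁻¹·m⁻²·s³·A⁻².
The exponent of s is 3.

3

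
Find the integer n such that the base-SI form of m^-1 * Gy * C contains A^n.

1

Gy = J/kg (absorbed dose = energy per mass),
    = m²·s⁻².
C = A·s = s·A (charge = current × time).
Combining: m⁻¹·Gy·C = m⁻¹ · (m²·s⁻²) · (s·A) = m·s⁻¹·A.
The exponent of A is 1.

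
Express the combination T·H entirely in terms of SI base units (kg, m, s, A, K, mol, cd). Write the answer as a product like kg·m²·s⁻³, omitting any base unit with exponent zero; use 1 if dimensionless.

T = kg·s⁻²·A⁻¹.
H = kg·m²·s⁻²·A⁻².
Combining: T·H = (kg·s⁻²·A⁻¹) · (kg·m²·s⁻²·A⁻²) = kg²·m²·s⁻⁴·A⁻³.

kg²·m²·s⁻⁴·A⁻³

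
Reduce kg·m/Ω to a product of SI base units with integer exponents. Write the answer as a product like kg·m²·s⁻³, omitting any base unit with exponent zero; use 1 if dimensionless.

Ω = V/A (resistance = voltage per current),
    = kg·m²·s⁻³·A⁻².
So Ω⁻¹ = kg⁻¹·m⁻²·s³·A².
Combining: kg·m·Ω⁻¹ = kg · m · (kg⁻¹·m⁻²·s³·A²) = m⁻¹·s³·A².

m⁻¹·s³·A²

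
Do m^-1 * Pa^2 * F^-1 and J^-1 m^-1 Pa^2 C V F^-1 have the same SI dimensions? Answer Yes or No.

Yes

Left side:
  Pa = kg·m⁻¹·s⁻².
  So Pa² = kg²·m⁻²·s⁻⁴.
  F = kg⁻¹·m⁻²·s⁴·A².
  So F⁻¹ = kg·m²·s⁻⁴·A⁻².
  Combining: m⁻¹·Pa²·F⁻¹ = m⁻¹ · (kg²·m⁻²·s⁻⁴) · (kg·m²·s⁻⁴·A⁻²) = kg³·m⁻¹·s⁻⁸·A⁻².
Right side:
  J = kg·m²·s⁻².
  So J⁻¹ = kg⁻¹·m⁻²·s².
  Pa = kg·m⁻¹·s⁻².
  So Pa² = kg²·m⁻²·s⁻⁴.
  C = s·A.
  V = kg·m²·s⁻³·A⁻¹.
  F = kg⁻¹·m⁻²·s⁴·A².
  So F⁻¹ = kg·m²·s⁻⁴·A⁻².
  Combining: J⁻¹·m⁻¹·Pa²·C·V·F⁻¹ = (kg⁻¹·m⁻²·s²) · m⁻¹ · (kg²·m⁻²·s⁻⁴) · (s·A) · (kg·m²·s⁻³·A⁻¹) · (kg·m²·s⁻⁴·A⁻²) = kg³·m⁻¹·s⁻⁸·A⁻².
Both reduce to kg³·m⁻¹·s⁻⁸·A⁻².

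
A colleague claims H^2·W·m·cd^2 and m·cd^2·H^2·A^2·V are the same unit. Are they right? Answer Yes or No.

No

Left side:
  H = kg·m²·s⁻²·A⁻².
  So H² = kg²·m⁴·s⁻⁴·A⁻⁴.
  W = kg·m²·s⁻³.
  Combining: H²·W·m·cd² = (kg²·m⁴·s⁻⁴·A⁻⁴) · (kg·m²·s⁻³) · m · cd² = kg³·m⁷·s⁻⁷·A⁻⁴·cd².
Right side:
  H = kg·m²·s⁻²·A⁻².
  So H² = kg²·m⁴·s⁻⁴·A⁻⁴.
  V = kg·m²·s⁻³·A⁻¹.
  Combining: m·cd²·H²·A²·V = m · cd² · (kg²·m⁴·s⁻⁴·A⁻⁴) · A² · (kg·m²·s⁻³·A⁻¹) = kg³·m⁷·s⁻⁷·A⁻³·cd².
Left is kg³·m⁷·s⁻⁷·A⁻⁴·cd²; right is kg³·m⁷·s⁻⁷·A⁻³·cd² — different.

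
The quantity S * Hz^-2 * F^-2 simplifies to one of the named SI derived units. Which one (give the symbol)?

Ω

S = 1/Ω (conductance is reciprocal resistance),
    = kg⁻¹·m⁻²·s³·A².
Hz = 1/s = s⁻¹ (frequency is cycles per second).
So Hz⁻² = s².
F = C/V (capacitance = charge per voltage),
    = A·s/(kg·m²·s⁻³·A⁻¹) (substituting C and V),
    = kg⁻¹·m⁻²·s⁴·A².
So F⁻² = kg²·m⁴·s⁻⁸·A⁻⁴.
Combining: S·Hz⁻²·F⁻² = (kg⁻¹·m⁻²·s³·A²) · s² · (kg²·m⁴·s⁻⁸·A⁻⁴) = kg·m²·s⁻³·A⁻².
kg·m²·s⁻³·A⁻² is the base-SI form of the ohm.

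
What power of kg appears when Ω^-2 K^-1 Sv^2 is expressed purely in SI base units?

-2

Ω = V/A (resistance = voltage per current),
    = kg·m²·s⁻³·A⁻².
So Ω⁻² = kg⁻²·m⁻⁴·s⁶·A⁴.
Sv = J/kg (equivalent dose = energy per mass),
    = m²·s⁻².
So Sv² = m⁴·s⁻⁴.
Combining: Ω⁻²·K⁻¹·Sv² = (kg⁻²·m⁻⁴·s⁶·A⁴) · K⁻¹ · (m⁴·s⁻⁴) = kg⁻²·s²·A⁴·K⁻¹.
The exponent of kg is -2.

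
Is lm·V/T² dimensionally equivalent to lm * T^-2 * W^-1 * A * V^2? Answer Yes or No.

Yes

Left side:
  lm = cd·sr = cd (luminous flux; sr is dimensionless).
  V = W/A (potential = power per current),
      = kg·m²·s⁻³·A⁻¹.
  T = Wb/m² (flux density = flux per area),
      = kg·s⁻²·A⁻¹.
  So T⁻² = kg⁻²·s⁴·A².
  Combining: lm·V·T⁻² = cd · (kg·m²·s⁻³·A⁻¹) · (kg⁻²·s⁴·A²) = kg⁻¹·m²·s·A·cd.
Right side:
  lm = cd.
  T = kg·s⁻²·A⁻¹.
  So T⁻² = kg⁻²·s⁴·A².
  W = kg·m²·s⁻³.
  So W⁻¹ = kg⁻¹·m⁻²·s³.
  V = kg·m²·s⁻³·A⁻¹.
  So V² = kg²·m⁴·s⁻⁶·A⁻².
  Combining: lm·T⁻²·W⁻¹·A·V² = cd · (kg⁻²·s⁴·A²) · (kg⁻¹·m⁻²·s³) · A · (kg²·m⁴·s⁻⁶·A⁻²) = kg⁻¹·m²·s·A·cd.
Both reduce to kg⁻¹·m²·s·A·cd.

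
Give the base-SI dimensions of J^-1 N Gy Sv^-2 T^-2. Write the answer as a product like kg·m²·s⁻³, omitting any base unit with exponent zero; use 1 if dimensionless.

J = kg·m²·s⁻².
So J⁻¹ = kg⁻¹·m⁻²·s².
N = kg·m·s⁻².
Gy = m²·s⁻².
Sv = m²·s⁻².
So Sv⁻² = m⁻⁴·s⁴.
T = kg·s⁻²·A⁻¹.
So T⁻² = kg⁻²·s⁴·A².
Combining: J⁻¹·N·Gy·Sv⁻²·T⁻² = (kg⁻¹·m⁻²·s²) · (kg·m·s⁻²) · (m²·s⁻²) · (m⁻⁴·s⁴) · (kg⁻²·s⁴·A²) = kg⁻²·m⁻³·s⁶·A².

kg⁻²·m⁻³·s⁶·A²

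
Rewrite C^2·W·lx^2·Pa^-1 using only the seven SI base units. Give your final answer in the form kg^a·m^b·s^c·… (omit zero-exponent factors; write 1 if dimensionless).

C = s·A.
So C² = s²·A².
W = kg·m²·s⁻³.
lx = m⁻²·cd.
So lx² = m⁻⁴·cd².
Pa = kg·m⁻¹·s⁻².
So Pa⁻¹ = kg⁻¹·m·s².
Combining: C²·W·lx²·Pa⁻¹ = (s²·A²) · (kg·m²·s⁻³) · (m⁻⁴·cd²) · (kg⁻¹·m·s²) = m⁻¹·s·A²·cd².

m⁻¹·s·A²·cd²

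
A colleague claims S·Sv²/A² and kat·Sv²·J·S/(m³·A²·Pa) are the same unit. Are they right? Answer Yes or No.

Left side:
  S = 1/Ω (conductance is reciprocal resistance),
      = kg⁻¹·m⁻²·s³·A².
  Sv = J/kg (equivalent dose = energy per mass),
      = m²·s⁻².
  So Sv² = m⁴·s⁻⁴.
  Combining: S·A⁻²·Sv² = (kg⁻¹·m⁻²·s³·A²) · A⁻² · (m⁴·s⁻⁴) = kg⁻¹·m²·s⁻¹.
Right side:
  kat = s⁻¹·mol.
  Sv = m²·s⁻².
  So Sv² = m⁴·s⁻⁴.
  J = kg·m²·s⁻².
  S = kg⁻¹·m⁻²·s³·A².
  Pa = kg·m⁻¹·s⁻².
  So Pa⁻¹ = kg⁻¹·m·s².
  Combining: kat·Sv²·J·S·m⁻³·A⁻²·Pa⁻¹ = (s⁻¹·mol) · (m⁴·s⁻⁴) · (kg·m²·s⁻²) · (kg⁻¹·m⁻²·s³·A²) · m⁻³ · A⁻² · (kg⁻¹·m·s²) = kg⁻¹·m²·s⁻²·mol.
Left is kg⁻¹·m²·s⁻¹; right is kg⁻¹·m²·s⁻²·mol — different.

No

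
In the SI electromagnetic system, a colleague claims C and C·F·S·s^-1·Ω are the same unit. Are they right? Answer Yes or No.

Left side:
  C = s·A.
Right side:
  C = A·s = s·A (charge = current × time).
  F = C/V (capacitance = charge per voltage),
      = A·s/(kg·m²·s⁻³·A⁻¹) (substituting C and V),
      = kg⁻¹·m⁻²·s⁴·A².
  S = 1/Ω (conductance is reciprocal resistance),
      = kg⁻¹·m⁻²·s³·A².
  Ω = V/A (resistance = voltage per current),
      = kg·m²·s⁻³·A⁻².
  Combining: C·F·S·s⁻¹·Ω = (s·A) · (kg⁻¹·m⁻²·s⁴·A²) · (kg⁻¹·m⁻²·s³·A²) · s⁻¹ · (kg·m²·s⁻³·A⁻²) = kg⁻¹·m⁻²·s⁴·A³.
Left is s·A; right is kg⁻¹·m⁻²·s⁴·A³ — different.

No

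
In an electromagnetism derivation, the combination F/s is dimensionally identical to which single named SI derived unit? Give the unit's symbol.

F = C/V (capacitance = charge per voltage),
    = A·s/(kg·m²·s⁻³·A⁻¹) (substituting C and V),
    = kg⁻¹·m⁻²·s⁴·A².
Combining: s⁻¹·F = s⁻¹ · (kg⁻¹·m⁻²·s⁴·A²) = kg⁻¹·m⁻²·s³·A².
kg⁻¹·m⁻²·s³·A² is the base-SI form of the siemens.

S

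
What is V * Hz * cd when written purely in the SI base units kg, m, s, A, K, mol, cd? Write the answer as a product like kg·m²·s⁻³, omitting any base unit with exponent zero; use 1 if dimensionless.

V = kg·m²·s⁻³·A⁻¹.
Hz = s⁻¹.
Combining: V·Hz·cd = (kg·m²·s⁻³·A⁻¹) · s⁻¹ · cd = kg·m²·s⁻⁴·A⁻¹·cd.

kg·m²·s⁻⁴·A⁻¹·cd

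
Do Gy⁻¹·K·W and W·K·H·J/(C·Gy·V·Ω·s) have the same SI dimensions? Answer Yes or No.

Left side:
  Gy = J/kg (absorbed dose = energy per mass),
      = m²·s⁻².
  So Gy⁻¹ = m⁻²·s².
  W = J/s (power = energy per time),
      = kg·m²·s⁻³.
  Combining: Gy⁻¹·K·W = (m⁻²·s²) · K · (kg·m²·s⁻³) = kg·s⁻¹·K.
Right side:
  C = A·s = s·A (charge = current × time).
  So C⁻¹ = s⁻¹·A⁻¹.
  Gy = J/kg (absorbed dose = energy per mass),
      = m²·s⁻².
  So Gy⁻¹ = m⁻²·s².
  V = W/A (potential = power per current),
      = kg·m²·s⁻³·A⁻¹.
  So V⁻¹ = kg⁻¹·m⁻²·s³·A.
  W = J/s (power = energy per time),
      = kg·m²·s⁻³.
  Ω = V/A (resistance = voltage per current),
      = kg·m²·s⁻³·A⁻².
  So Ω⁻¹ = kg⁻¹·m⁻²·s³·A².
  H = Wb/A (inductance = flux per current),
      = kg·m²·s⁻²·A⁻².
  J = N·m (work = force × distance),
      = kg·m²·s⁻².
  Combining: C⁻¹·Gy⁻¹·V⁻¹·W·K·Ω⁻¹·H·J·s⁻¹ = (s⁻¹·A⁻¹) · (m⁻²·s²) · (kg⁻¹·m⁻²·s³·A) · (kg·m²·s⁻³) · K · (kg⁻¹·m⁻²·s³·A²) · (kg·m²·s⁻²·A⁻²) · (kg·m²·s⁻²) · s⁻¹ = kg·s⁻¹·K.
Both reduce to kg·s⁻¹·K.

Yes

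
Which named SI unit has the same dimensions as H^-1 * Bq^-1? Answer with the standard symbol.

H = Wb/A (inductance = flux per current),
    = kg·m²·s⁻²·A⁻².
So H⁻¹ = kg⁻¹·m⁻²·s²·A².
Bq = 1/s = s⁻¹ (activity is decays per second).
So Bq⁻¹ = s.
Combining: H⁻¹·Bq⁻¹ = (kg⁻¹·m⁻²·s²·A²) · s = kg⁻¹·m⁻²·s³·A².
kg⁻¹·m⁻²·s³·A² is the base-SI form of the siemens.

S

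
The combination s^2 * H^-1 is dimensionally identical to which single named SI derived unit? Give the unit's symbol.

F

H = kg·m²·s⁻²·A⁻².
So H⁻¹ = kg⁻¹·m⁻²·s²·A².
Combining: s²·H⁻¹ = s² · (kg⁻¹·m⁻²·s²·A²) = kg⁻¹·m⁻²·s⁴·A².
kg⁻¹·m⁻²·s⁴·A² is the base-SI form of the farad.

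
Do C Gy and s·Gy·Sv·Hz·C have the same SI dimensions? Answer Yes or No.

No

Left side:
  C = s·A.
  Gy = m²·s⁻².
  Combining: C·Gy = (s·A) · (m²·s⁻²) = m²·s⁻¹·A.
Right side:
  Gy = m²·s⁻².
  Sv = m²·s⁻².
  Hz = s⁻¹.
  C = s·A.
  Combining: s·Gy·Sv·Hz·C = s · (m²·s⁻²) · (m²·s⁻²) · s⁻¹ · (s·A) = m⁴·s⁻³·A.
Left is m²·s⁻¹·A; right is m⁴·s⁻³·A — different.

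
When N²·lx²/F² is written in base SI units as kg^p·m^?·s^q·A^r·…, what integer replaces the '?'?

N = kg·m/s² = kg·m·s⁻² (force = mass × acceleration).
So N² = kg²·m²·s⁻⁴.
lx = lm/m² (illuminance = luminous flux per area),
    = m⁻²·cd.
So lx² = m⁻⁴·cd².
F = C/V (capacitance = charge per voltage),
    = A·s/(kg·m²·s⁻³·A⁻¹) (substituting C and V),
    = kg⁻¹·m⁻²·s⁴·A².
So F⁻² = kg²·m⁴·s⁻⁸·A⁻⁴.
Combining: N²·lx²·F⁻² = (kg²·m²·s⁻⁴) · (m⁻⁴·cd²) · (kg²·m⁴·s⁻⁸·A⁻⁴) = kg⁴·m²·s⁻¹²·A⁻⁴·cd².
The exponent of m is 2.

2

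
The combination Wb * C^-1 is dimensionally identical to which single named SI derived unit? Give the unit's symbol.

Wb = kg·m²·s⁻²·A⁻¹.
C = s·A.
So C⁻¹ = s⁻¹·A⁻¹.
Combining: Wb·C⁻¹ = (kg·m²·s⁻²·A⁻¹) · (s⁻¹·A⁻¹) = kg·m²·s⁻³·A⁻².
kg·m²·s⁻³·A⁻² is the base-SI form of the ohm.

Ω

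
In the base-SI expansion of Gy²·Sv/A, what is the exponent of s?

Gy = J/kg (absorbed dose = energy per mass),
    = m²·s⁻².
So Gy² = m⁴·s⁻⁴.
Sv = J/kg (equivalent dose = energy per mass),
    = m²·s⁻².
Combining: A⁻¹·Gy²·Sv = A⁻¹ · (m⁴·s⁻⁴) · (m²·s⁻²) = m⁶·s⁻⁶·A⁻¹.
The exponent of s is -6.

-6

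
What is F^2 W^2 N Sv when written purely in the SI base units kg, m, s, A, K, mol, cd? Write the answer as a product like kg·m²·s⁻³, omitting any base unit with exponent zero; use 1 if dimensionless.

kg·m³·s⁻²·A⁴

F = kg⁻¹·m⁻²·s⁴·A².
So F² = kg⁻²·m⁻⁴·s⁸·A⁴.
W = kg·m²·s⁻³.
So W² = kg²·m⁴·s⁻⁶.
N = kg·m·s⁻².
Sv = m²·s⁻².
Combining: F²·W²·N·Sv = (kg⁻²·m⁻⁴·s⁸·A⁴) · (kg²·m⁴·s⁻⁶) · (kg·m·s⁻²) · (m²·s⁻²) = kg·m³·s⁻²·A⁴.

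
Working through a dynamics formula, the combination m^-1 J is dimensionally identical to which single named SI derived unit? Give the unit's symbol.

J = N·m (work = force × distance),
    = kg·m²·s⁻².
Combining: m⁻¹·J = m⁻¹ · (kg·m²·s⁻²) = kg·m·s⁻².
kg·m·s⁻² is the base-SI form of the newton.

N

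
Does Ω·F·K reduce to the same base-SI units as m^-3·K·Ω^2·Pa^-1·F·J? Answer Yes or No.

Left side:
  Ω = kg·m²·s⁻³·A⁻².
  F = kg⁻¹·m⁻²·s⁴·A².
  Combining: Ω·F·K = (kg·m²·s⁻³·A⁻²) · (kg⁻¹·m⁻²·s⁴·A²) · K = s·K.
Right side:
  Ω = V/A (resistance = voltage per current),
      = kg·m²·s⁻³·A⁻².
  So Ω² = kg²·m⁴·s⁻⁶·A⁻⁴.
  Pa = N/m² (pressure = force per area),
      = kg·m⁻¹·s⁻².
  So Pa⁻¹ = kg⁻¹·m·s².
  F = C/V (capacitance = charge per voltage),
      = A·s/(kg·m²·s⁻³·A⁻¹) (substituting C and V),
      = kg⁻¹·m⁻²·s⁴·A².
  J = N·m (work = force × distance),
      = kg·m²·s⁻².
  Combining: m⁻³·K·Ω²·Pa⁻¹·F·J = m⁻³ · K · (kg²·m⁴·s⁻⁶·A⁻⁴) · (kg⁻¹·m·s²) · (kg⁻¹·m⁻²·s⁴·A²) · (kg·m²·s⁻²) = kg·m²·s⁻²·A⁻²·K.
Left is s·K; right is kg·m²·s⁻²·A⁻²·K — different.

No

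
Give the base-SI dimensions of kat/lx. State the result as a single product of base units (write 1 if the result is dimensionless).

m²·s⁻¹·mol·cd⁻¹

kat = mol/s = s⁻¹·mol (catalytic activity).
lx = lm/m² (illuminance = luminous flux per area),
    = m⁻²·cd.
So lx⁻¹ = m²·cd⁻¹.
Combining: kat·lx⁻¹ = (s⁻¹·mol) · (m²·cd⁻¹) = m²·s⁻¹·mol·cd⁻¹.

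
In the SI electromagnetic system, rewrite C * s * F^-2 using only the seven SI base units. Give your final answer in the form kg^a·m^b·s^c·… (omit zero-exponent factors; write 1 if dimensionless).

kg²·m⁴·s⁻⁶·A⁻³

C = s·A.
F = kg⁻¹·m⁻²·s⁴·A².
So F⁻² = kg²·m⁴·s⁻⁸·A⁻⁴.
Combining: C·s·F⁻² = (s·A) · s · (kg²·m⁴·s⁻⁸·A⁻⁴) = kg²·m⁴·s⁻⁶·A⁻³.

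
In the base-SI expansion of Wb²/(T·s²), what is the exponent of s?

-4

T = kg·s⁻²·A⁻¹.
So T⁻¹ = kg⁻¹·s²·A.
Wb = kg·m²·s⁻²·A⁻¹.
So Wb² = kg²·m⁴·s⁻⁴·A⁻².
Combining: T⁻¹·Wb²·s⁻² = (kg⁻¹·s²·A) · (kg²·m⁴·s⁻⁴·A⁻²) · s⁻² = kg·m⁴·s⁻⁴·A⁻¹.
The exponent of s is -4.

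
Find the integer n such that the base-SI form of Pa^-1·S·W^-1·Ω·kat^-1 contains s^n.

Pa = N/m² (pressure = force per area),
    = kg·m⁻¹·s⁻².
So Pa⁻¹ = kg⁻¹·m·s².
S = 1/Ω (conductance is reciprocal resistance),
    = kg⁻¹·m⁻²·s³·A².
W = J/s (power = energy per time),
    = kg·m²·s⁻³.
So W⁻¹ = kg⁻¹·m⁻²·s³.
Ω = V/A (resistance = voltage per current),
    = kg·m²·s⁻³·A⁻².
kat = mol/s = s⁻¹·mol (catalytic activity).
So kat⁻¹ = s·mol⁻¹.
Combining: Pa⁻¹·S·W⁻¹·Ω·kat⁻¹ = (kg⁻¹·m·s²) · (kg⁻¹·m⁻²·s³·A²) · (kg⁻¹·m⁻²·s³) · (kg·m²·s⁻³·A⁻²) · (s·mol⁻¹) = kg⁻²·m⁻¹·s⁶·mol⁻¹.
The exponent of s is 6.

6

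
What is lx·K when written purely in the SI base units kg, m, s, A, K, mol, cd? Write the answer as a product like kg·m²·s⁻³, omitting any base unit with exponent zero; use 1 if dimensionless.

lx = lm/m² (illuminance = luminous flux per area),
    = m⁻²·cd.
Combining: lx·K = (m⁻²·cd) · K = m⁻²·K·cd.

m⁻²·K·cd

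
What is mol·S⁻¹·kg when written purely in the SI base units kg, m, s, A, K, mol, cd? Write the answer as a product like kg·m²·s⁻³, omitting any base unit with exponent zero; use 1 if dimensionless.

S = kg⁻¹·m⁻²·s³·A².
So S⁻¹ = kg·m²·s⁻³·A⁻².
Combining: mol·S⁻¹·kg = mol · (kg·m²·s⁻³·A⁻²) · kg = kg²·m²·s⁻³·A⁻²·mol.

kg²·m²·s⁻³·A⁻²·mol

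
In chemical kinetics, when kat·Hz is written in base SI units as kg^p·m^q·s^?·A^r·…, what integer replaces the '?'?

kat = mol/s = s⁻¹·mol (catalytic activity).
Hz = 1/s = s⁻¹ (frequency is cycles per second).
Combining: kat·Hz = (s⁻¹·mol) · s⁻¹ = s⁻²·mol.
The exponent of s is -2.

-2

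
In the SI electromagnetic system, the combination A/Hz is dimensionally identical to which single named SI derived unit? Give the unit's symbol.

C

Hz = 1/s = s⁻¹ (frequency is cycles per second).
So Hz⁻¹ = s.
Combining: Hz⁻¹·A = s · A = s·A.
s·A is the base-SI form of the coulomb.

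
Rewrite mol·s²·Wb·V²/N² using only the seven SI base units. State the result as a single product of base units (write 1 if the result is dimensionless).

N = kg·m/s² = kg·m·s⁻² (force = mass × acceleration).
So N⁻² = kg⁻²·m⁻²·s⁴.
Wb = V·s (flux: a volt is a weber per second),
    = kg·m²·s⁻²·A⁻¹.
V = W/A (potential = power per current),
    = kg·m²·s⁻³·A⁻¹.
So V² = kg²·m⁴·s⁻⁶·A⁻².
Combining: mol·s²·N⁻²·Wb·V² = mol · s² · (kg⁻²·m⁻²·s⁴) · (kg·m²·s⁻²·A⁻¹) · (kg²·m⁴·s⁻⁶·A⁻²) = kg·m⁴·s⁻²·A⁻³·mol.

kg·m⁴·s⁻²·A⁻³·mol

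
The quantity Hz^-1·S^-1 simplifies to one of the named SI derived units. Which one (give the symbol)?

Hz = 1/s = s⁻¹ (frequency is cycles per second).
So Hz⁻¹ = s.
S = 1/Ω (conductance is reciprocal resistance),
    = kg⁻¹·m⁻²·s³·A².
So S⁻¹ = kg·m²·s⁻³·A⁻².
Combining: Hz⁻¹·S⁻¹ = s · (kg·m²·s⁻³·A⁻²) = kg·m²·s⁻²·A⁻².
kg·m²·s⁻²·A⁻² is the base-SI form of the henry.

H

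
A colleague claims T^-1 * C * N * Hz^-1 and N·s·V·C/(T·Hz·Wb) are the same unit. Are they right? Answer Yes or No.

Yes

Left side:
  T = Wb/m² (flux density = flux per area),
      = kg·s⁻²·A⁻¹.
  So T⁻¹ = kg⁻¹·s²·A.
  C = A·s = s·A (charge = current × time).
  N = kg·m/s² = kg·m·s⁻² (force = mass × acceleration).
  Hz = 1/s = s⁻¹ (frequency is cycles per second).
  So Hz⁻¹ = s.
  Combining: T⁻¹·C·N·Hz⁻¹ = (kg⁻¹·s²·A) · (s·A) · (kg·m·s⁻²) · s = m·s²·A².
Right side:
  N = kg·m·s⁻².
  T = kg·s⁻²·A⁻¹.
  So T⁻¹ = kg⁻¹·s²·A.
  V = kg·m²·s⁻³·A⁻¹.
  Hz = s⁻¹.
  So Hz⁻¹ = s.
  Wb = kg·m²·s⁻²·A⁻¹.
  So Wb⁻¹ = kg⁻¹·m⁻²·s²·A.
  C = s·A.
  Combining: N·T⁻¹·s·V·Hz⁻¹·Wb⁻¹·C = (kg·m·s⁻²) · (kg⁻¹·s²·A) · s · (kg·m²·s⁻³·A⁻¹) · s · (kg⁻¹·m⁻²·s²·A) · (s·A) = m·s²·A².
Both reduce to m·s²·A².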